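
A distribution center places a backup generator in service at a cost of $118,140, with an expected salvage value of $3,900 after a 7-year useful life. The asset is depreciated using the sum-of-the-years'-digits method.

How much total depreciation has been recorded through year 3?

$73,440

Depreciable base = $118,140 − $3,900 = $114,240.
Sum of the years' digits = 7+6+5+4+3+2+1 = 28.
Year 1: $114,240 × 7/28 = $28,560. Book value $89,580.
Year 2: $114,240 × 6/28 = $24,480. Book value $65,100.
Year 3: $114,240 × 5/28 = $20,400. Book value $44,700.
Accumulated through year 3 = $118,140 − $44,700 = $73,440.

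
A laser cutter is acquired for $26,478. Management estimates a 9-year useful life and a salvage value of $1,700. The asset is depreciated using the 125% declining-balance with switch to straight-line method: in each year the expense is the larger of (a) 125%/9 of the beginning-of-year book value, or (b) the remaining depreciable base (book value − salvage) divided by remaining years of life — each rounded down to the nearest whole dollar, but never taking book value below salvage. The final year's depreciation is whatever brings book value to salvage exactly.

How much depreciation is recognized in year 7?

$2,535

Depreciable base = $26,478 − $1,700 = $24,778.
Year 1: DB = ⌊$26,478 × 125%/9⌋ = $3,677; SL = ⌊$24,778/9⌋ = $2,753 → take DB $3,677. Book value $22,801.
Year 2: DB = ⌊$22,801 × 125%/9⌋ = $3,166; SL = ⌊$21,101/8⌋ = $2,637 → take DB $3,166. Book value $19,635.
Year 3: DB = ⌊$19,635 × 125%/9⌋ = $2,727; SL = ⌊$17,935/7⌋ = $2,562 → take DB $2,727. Book value $16,908.
Year 4: DB = ⌊$16,908 × 125%/9⌋ = $2,348; SL = ⌊$15,208/6⌋ = $2,534 → take SL $2,534. Book value $14,374.
Year 5: DB = ⌊$14,374 × 125%/9⌋ = $1,996; SL = ⌊$12,674/5⌋ = $2,534 → take SL $2,534. Book value $11,840.
Year 6: DB = ⌊$11,840 × 125%/9⌋ = $1,644; SL = ⌊$10,140/4⌋ = $2,535 → take SL $2,535. Book value $9,305.
Year 7: DB = ⌊$9,305 × 125%/9⌋ = $1,292; SL = ⌊$7,605/3⌋ = $2,535 → take SL $2,535. Book value $6,770.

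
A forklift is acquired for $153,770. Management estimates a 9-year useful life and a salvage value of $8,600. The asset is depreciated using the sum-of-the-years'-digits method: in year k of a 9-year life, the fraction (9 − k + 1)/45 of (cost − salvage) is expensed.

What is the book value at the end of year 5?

$40,860

Depreciable base = $153,770 − $8,600 = $145,170.
Sum of the years' digits = 9+8+7+6+5+4+3+2+1 = 45.
Year 1: $145,170 × 9/45 = $29,034. Book value $124,736.
Year 2: $145,170 × 8/45 = $25,808. Book value $98,928.
Year 3: $145,170 × 7/45 = $22,582. Book value $76,346.
Year 4: $145,170 × 6/45 = $19,356. Book value $56,990.
Year 5: $145,170 × 5/45 = $16,130. Book value $40,860.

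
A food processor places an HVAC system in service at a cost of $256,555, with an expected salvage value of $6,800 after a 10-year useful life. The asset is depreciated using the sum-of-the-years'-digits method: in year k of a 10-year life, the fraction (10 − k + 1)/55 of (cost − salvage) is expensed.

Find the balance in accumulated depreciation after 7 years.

Depreciable base = $256,555 − $6,800 = $249,755.
Sum of the years' digits = 10+9+8+7+6+5+4+3+2+1 = 55.
Year 1: $249,755 × 10/55 = $45,410. Book value $211,145.
Year 2: $249,755 × 9/55 = $40,869. Book value $170,276.
Year 3: $249,755 × 8/55 = $36,328. Book value $133,948.
Year 4: $249,755 × 7/55 = $31,787. Book value $102,161.
Year 5: $249,755 × 6/55 = $27,246. Book value $74,915.
Year 6: $249,755 × 5/55 = $22,705. Book value $52,210.
Year 7: $249,755 × 4/55 = $18,164. Book value $34,046.
Accumulated through year 7 = $256,555 − $34,046 = $222,509.

$222,509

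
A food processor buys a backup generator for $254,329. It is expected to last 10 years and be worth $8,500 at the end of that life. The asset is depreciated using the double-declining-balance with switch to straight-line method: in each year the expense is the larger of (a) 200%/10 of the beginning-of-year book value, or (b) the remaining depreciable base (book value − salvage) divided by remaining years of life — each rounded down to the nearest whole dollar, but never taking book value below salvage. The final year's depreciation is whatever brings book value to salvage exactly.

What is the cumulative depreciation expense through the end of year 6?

$187,657

Depreciable base = $254,329 − $8,500 = $245,829.
Year 1: DB = ⌊$254,329 × 200%/10⌋ = $50,865; SL = ⌊$245,829/10⌋ = $24,582 → take DB $50,865. Book value $203,464.
Year 2: DB = ⌊$203,464 × 200%/10⌋ = $40,692; SL = ⌊$194,964/9⌋ = $21,662 → take DB $40,692. Book value $162,772.
Year 3: DB = ⌊$162,772 × 200%/10⌋ = $32,554; SL = ⌊$154,272/8⌋ = $19,284 → take DB $32,554. Book value $130,218.
Year 4: DB = ⌊$130,218 × 200%/10⌋ = $26,043; SL = ⌊$121,718/7⌋ = $17,388 → take DB $26,043. Book value $104,175.
Year 5: DB = ⌊$104,175 × 200%/10⌋ = $20,835; SL = ⌊$95,675/6⌋ = $15,945 → take DB $20,835. Book value $83,340.
Year 6: DB = ⌊$83,340 × 200%/10⌋ = $16,668; SL = ⌊$74,840/5⌋ = $14,968 → take DB $16,668. Book value $66,672.
Accumulated through year 6 = $254,329 − $66,672 = $187,657.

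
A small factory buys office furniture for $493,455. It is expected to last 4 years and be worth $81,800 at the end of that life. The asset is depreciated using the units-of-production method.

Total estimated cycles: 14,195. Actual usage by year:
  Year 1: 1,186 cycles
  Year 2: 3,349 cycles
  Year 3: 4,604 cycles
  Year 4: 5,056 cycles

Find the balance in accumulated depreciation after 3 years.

Depreciable base = $493,455 − $81,800 = $411,655.
Rate = $411,655 / 14,195 cycles = $29 per cycle.
Year 1: 1,186 × $29 = $34,394. Book value $459,061.
Year 2: 3,349 × $29 = $97,121. Book value $361,940.
Year 3: 4,604 × $29 = $133,516. Book value $228,424.
Accumulated through year 3 = $493,455 − $228,424 = $265,031.

$265,031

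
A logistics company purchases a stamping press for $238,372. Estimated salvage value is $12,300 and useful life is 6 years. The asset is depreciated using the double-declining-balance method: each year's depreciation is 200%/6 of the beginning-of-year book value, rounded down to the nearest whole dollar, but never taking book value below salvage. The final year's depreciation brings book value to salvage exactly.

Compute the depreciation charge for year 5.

Depreciable base = $238,372 − $12,300 = $226,072.
Year 1: ⌊$238,372 × 200%/6⌋ = $79,457. Book value $158,915.
Year 2: ⌊$158,915 × 200%/6⌋ = $52,971. Book value $105,944.
Year 3: ⌊$105,944 × 200%/6⌋ = $35,314. Book value $70,630.
Year 4: ⌊$70,630 × 200%/6⌋ = $23,543. Book value $47,087.
Year 5: ⌊$47,087 × 200%/6⌋ = $15,695. Book value $31,392.

$15,695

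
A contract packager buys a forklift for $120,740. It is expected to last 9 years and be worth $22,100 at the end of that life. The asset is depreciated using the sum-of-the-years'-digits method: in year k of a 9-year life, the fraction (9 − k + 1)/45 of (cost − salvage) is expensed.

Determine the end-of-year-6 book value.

$35,252

Depreciable base = $120,740 − $22,100 = $98,640.
Sum of the years' digits = 9+8+7+6+5+4+3+2+1 = 45.
Year 1: $98,640 × 9/45 = $19,728. Book value $101,012.
Year 2: $98,640 × 8/45 = $17,536. Book value $83,476.
Year 3: $98,640 × 7/45 = $15,344. Book value $68,132.
Year 4: $98,640 × 6/45 = $13,152. Book value $54,980.
Year 5: $98,640 × 5/45 = $10,960. Book value $44,020.
Year 6: $98,640 × 4/45 = $8,768. Book value $35,252.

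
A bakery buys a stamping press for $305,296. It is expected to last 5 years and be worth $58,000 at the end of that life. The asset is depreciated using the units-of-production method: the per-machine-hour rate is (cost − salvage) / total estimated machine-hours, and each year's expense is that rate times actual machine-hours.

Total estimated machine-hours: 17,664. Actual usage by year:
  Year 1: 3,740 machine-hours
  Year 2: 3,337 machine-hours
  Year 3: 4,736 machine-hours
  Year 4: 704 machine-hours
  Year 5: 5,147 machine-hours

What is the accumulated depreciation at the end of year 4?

$175,238

Depreciable base = $305,296 − $58,000 = $247,296.
Rate = $247,296 / 17,664 machine-hours = $14 per machine-hour.
Year 1: 3,740 × $14 = $52,360. Book value $252,936.
Year 2: 3,337 × $14 = $46,718. Book value $206,218.
Year 3: 4,736 × $14 = $66,304. Book value $139,914.
Year 4: 704 × $14 = $9,856. Book value $130,058.
Accumulated through year 4 = $305,296 − $130,058 = $175,238.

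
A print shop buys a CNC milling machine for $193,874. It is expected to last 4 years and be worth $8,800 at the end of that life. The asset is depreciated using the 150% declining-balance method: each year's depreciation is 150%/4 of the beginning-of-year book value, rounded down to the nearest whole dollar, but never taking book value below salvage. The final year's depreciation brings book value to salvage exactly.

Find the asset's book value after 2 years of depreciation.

Depreciable base = $193,874 − $8,800 = $185,074.
Year 1: ⌊$193,874 × 150%/4⌋ = $72,702. Book value $121,172.
Year 2: ⌊$121,172 × 150%/4⌋ = $45,439. Book value $75,733.

$75,733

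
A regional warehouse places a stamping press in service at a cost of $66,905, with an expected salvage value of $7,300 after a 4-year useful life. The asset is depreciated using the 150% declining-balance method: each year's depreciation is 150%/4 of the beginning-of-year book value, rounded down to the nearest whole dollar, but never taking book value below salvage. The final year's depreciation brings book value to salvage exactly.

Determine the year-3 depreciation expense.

Depreciable base = $66,905 − $7,300 = $59,605.
Year 1: ⌊$66,905 × 150%/4⌋ = $25,089. Book value $41,816.
Year 2: ⌊$41,816 × 150%/4⌋ = $15,681. Book value $26,135.
Year 3: ⌊$26,135 × 150%/4⌋ = $9,800. Book value $16,335.

$9,800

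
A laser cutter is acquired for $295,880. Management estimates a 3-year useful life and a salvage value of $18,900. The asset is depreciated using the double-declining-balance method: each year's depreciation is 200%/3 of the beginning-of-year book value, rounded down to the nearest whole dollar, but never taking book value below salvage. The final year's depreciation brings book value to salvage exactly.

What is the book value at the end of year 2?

Depreciable base = $295,880 − $18,900 = $276,980.
Year 1: ⌊$295,880 × 200%/3⌋ = $197,253. Book value $98,627.
Year 2: ⌊$98,627 × 200%/3⌋ = $65,751. Book value $32,876.

$32,876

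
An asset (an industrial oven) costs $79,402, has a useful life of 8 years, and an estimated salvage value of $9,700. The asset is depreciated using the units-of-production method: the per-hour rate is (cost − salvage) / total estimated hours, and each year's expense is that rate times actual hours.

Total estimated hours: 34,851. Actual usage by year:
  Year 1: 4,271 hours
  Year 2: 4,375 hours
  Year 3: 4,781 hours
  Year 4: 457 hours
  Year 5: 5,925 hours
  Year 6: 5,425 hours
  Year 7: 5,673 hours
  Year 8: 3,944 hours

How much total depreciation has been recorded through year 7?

Depreciable base = $79,402 − $9,700 = $69,702.
Rate = $69,702 / 34,851 hours = $2 per hour.
Year 1: 4,271 × $2 = $8,542. Book value $70,860.
Year 2: 4,375 × $2 = $8,750. Book value $62,110.
Year 3: 4,781 × $2 = $9,562. Book value $52,548.
Year 4: 457 × $2 = $914. Book value $51,634.
Year 5: 5,925 × $2 = $11,850. Book value $39,784.
Year 6: 5,425 × $2 = $10,850. Book value $28,934.
Year 7: 5,673 × $2 = $11,346. Book value $17,588.
Accumulated through year 7 = $79,402 − $17,588 = $61,814.

$61,814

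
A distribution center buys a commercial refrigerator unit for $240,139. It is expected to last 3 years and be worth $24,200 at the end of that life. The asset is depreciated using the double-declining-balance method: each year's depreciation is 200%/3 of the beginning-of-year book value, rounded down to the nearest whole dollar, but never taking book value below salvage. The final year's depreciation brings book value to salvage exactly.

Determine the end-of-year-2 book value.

Depreciable base = $240,139 − $24,200 = $215,939.
Year 1: ⌊$240,139 × 200%/3⌋ = $160,092. Book value $80,047.
Year 2: ⌊$80,047 × 200%/3⌋ = $53,364. Book value $26,683.

$26,683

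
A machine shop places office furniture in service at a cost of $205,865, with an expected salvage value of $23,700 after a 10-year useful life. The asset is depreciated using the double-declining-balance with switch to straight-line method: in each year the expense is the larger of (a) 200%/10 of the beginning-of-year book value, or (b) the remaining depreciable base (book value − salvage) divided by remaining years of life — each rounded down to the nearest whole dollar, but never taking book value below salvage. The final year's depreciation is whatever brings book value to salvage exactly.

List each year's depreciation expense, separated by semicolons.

$41,173; $32,938; $26,350; $21,080; $16,864; $13,492; $10,793; $8,635; $6,908; $3,932

Depreciable base = $205,865 − $23,700 = $182,165.
Year 1: DB = ⌊$205,865 × 200%/10⌋ = $41,173; SL = ⌊$182,165/10⌋ = $18,216 → take DB $41,173. Book value $164,692.
Year 2: DB = ⌊$164,692 × 200%/10⌋ = $32,938; SL = ⌊$140,992/9⌋ = $15,665 → take DB $32,938. Book value $131,754.
Year 3: DB = ⌊$131,754 × 200%/10⌋ = $26,350; SL = ⌊$108,054/8⌋ = $13,506 → take DB $26,350. Book value $105,404.
Year 4: DB = ⌊$105,404 × 200%/10⌋ = $21,080; SL = ⌊$81,704/7⌋ = $11,672 → take DB $21,080. Book value $84,324.
Year 5: DB = ⌊$84,324 × 200%/10⌋ = $16,864; SL = ⌊$60,624/6⌋ = $10,104 → take DB $16,864. Book value $67,460.
Year 6: DB = ⌊$67,460 × 200%/10⌋ = $13,492; SL = ⌊$43,760/5⌋ = $8,752 → take DB $13,492. Book value $53,968.
Year 7: DB = ⌊$53,968 × 200%/10⌋ = $10,793; SL = ⌊$30,268/4⌋ = $7,567 → take DB $10,793. Book value $43,175.
Year 8: DB = ⌊$43,175 × 200%/10⌋ = $8,635; SL = ⌊$19,475/3⌋ = $6,491 → take DB $8,635. Book value $34,540.
Year 9: DB = ⌊$34,540 × 200%/10⌋ = $6,908; SL = ⌊$10,840/2⌋ = $5,420 → take DB $6,908. Book value $27,632.
Year 10 (final): $27,632 − $23,700 = $3,932. Book value $23,700.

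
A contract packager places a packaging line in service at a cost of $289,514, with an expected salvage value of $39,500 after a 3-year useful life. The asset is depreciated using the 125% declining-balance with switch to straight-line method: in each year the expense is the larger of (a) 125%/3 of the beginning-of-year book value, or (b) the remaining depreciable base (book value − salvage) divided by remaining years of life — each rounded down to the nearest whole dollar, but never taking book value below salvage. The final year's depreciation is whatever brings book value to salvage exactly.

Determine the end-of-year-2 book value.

Depreciable base = $289,514 − $39,500 = $250,014.
Year 1: DB = ⌊$289,514 × 125%/3⌋ = $120,630; SL = ⌊$250,014/3⌋ = $83,338 → take DB $120,630. Book value $168,884.
Year 2: DB = ⌊$168,884 × 125%/3⌋ = $70,368; SL = ⌊$129,384/2⌋ = $64,692 → take DB $70,368. Book value $98,516.

$98,516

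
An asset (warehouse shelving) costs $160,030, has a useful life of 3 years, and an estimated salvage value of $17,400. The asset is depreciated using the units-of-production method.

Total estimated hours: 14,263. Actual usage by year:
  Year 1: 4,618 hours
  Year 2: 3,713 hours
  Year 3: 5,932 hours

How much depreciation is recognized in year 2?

Depreciable base = $160,030 − $17,400 = $142,630.
Rate = $142,630 / 14,263 hours = $10 per hour.
Year 1: 4,618 × $10 = $46,180. Book value $113,850.
Year 2: 3,713 × $10 = $37,130. Book value $76,720.

$37,130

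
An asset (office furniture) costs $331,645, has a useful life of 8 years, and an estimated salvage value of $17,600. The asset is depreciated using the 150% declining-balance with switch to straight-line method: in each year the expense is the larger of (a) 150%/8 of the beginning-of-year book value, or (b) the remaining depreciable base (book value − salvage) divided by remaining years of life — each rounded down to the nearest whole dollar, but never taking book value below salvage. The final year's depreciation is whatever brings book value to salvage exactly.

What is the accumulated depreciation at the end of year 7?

$282,311

Depreciable base = $331,645 − $17,600 = $314,045.
Year 1: DB = ⌊$331,645 × 150%/8⌋ = $62,183; SL = ⌊$314,045/8⌋ = $39,255 → take DB $62,183. Book value $269,462.
Year 2: DB = ⌊$269,462 × 150%/8⌋ = $50,524; SL = ⌊$251,862/7⌋ = $35,980 → take DB $50,524. Book value $218,938.
Year 3: DB = ⌊$218,938 × 150%/8⌋ = $41,050; SL = ⌊$201,338/6⌋ = $33,556 → take DB $41,050. Book value $177,888.
Year 4: DB = ⌊$177,888 × 150%/8⌋ = $33,354; SL = ⌊$160,288/5⌋ = $32,057 → take DB $33,354. Book value $144,534.
Year 5: DB = ⌊$144,534 × 150%/8⌋ = $27,100; SL = ⌊$126,934/4⌋ = $31,733 → take SL $31,733. Book value $112,801.
Year 6: DB = ⌊$112,801 × 150%/8⌋ = $21,150; SL = ⌊$95,201/3⌋ = $31,733 → take SL $31,733. Book value $81,068.
Year 7: DB = ⌊$81,068 × 150%/8⌋ = $15,200; SL = ⌊$63,468/2⌋ = $31,734 → take SL $31,734. Book value $49,334.
Accumulated through year 7 = $331,645 − $49,334 = $282,311.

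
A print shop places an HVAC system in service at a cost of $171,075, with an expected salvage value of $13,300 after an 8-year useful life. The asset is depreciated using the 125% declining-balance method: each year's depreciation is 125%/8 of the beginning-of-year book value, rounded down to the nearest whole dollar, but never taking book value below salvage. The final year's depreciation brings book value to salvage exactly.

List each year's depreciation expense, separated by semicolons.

Depreciable base = $171,075 − $13,300 = $157,775.
Year 1: ⌊$171,075 × 125%/8⌋ = $26,730. Book value $144,345.
Year 2: ⌊$144,345 × 125%/8⌋ = $22,553. Book value $121,792.
Year 3: ⌊$121,792 × 125%/8⌋ = $19,030. Book value $102,762.
Year 4: ⌊$102,762 × 125%/8⌋ = $16,056. Book value $86,706.
Year 5: ⌊$86,706 × 125%/8⌋ = $13,547. Book value $73,159.
Year 6: ⌊$73,159 × 125%/8⌋ = $11,431. Book value $61,728.
Year 7: ⌊$61,728 × 125%/8⌋ = $9,645. Book value $52,083.
Year 8 (final): $52,083 − $13,300 = $38,783. Book value $13,300.

$26,730; $22,553; $19,030; $16,056; $13,547; $11,431; $9,645; $38,783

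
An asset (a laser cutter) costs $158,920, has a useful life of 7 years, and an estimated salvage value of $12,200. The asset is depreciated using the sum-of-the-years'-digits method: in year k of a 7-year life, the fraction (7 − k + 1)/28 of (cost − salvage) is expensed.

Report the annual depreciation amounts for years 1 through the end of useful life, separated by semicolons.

$36,680; $31,440; $26,200; $20,960; $15,720; $10,480; $5,240

Depreciable base = $158,920 − $12,200 = $146,720.
Sum of the years' digits = 7+6+5+4+3+2+1 = 28.
Year 1: $146,720 × 7/28 = $36,680. Book value $122,240.
Year 2: $146,720 × 6/28 = $31,440. Book value $90,800.
Year 3: $146,720 × 5/28 = $26,200. Book value $64,600.
Year 4: $146,720 × 4/28 = $20,960. Book value $43,640.
Year 5: $146,720 × 3/28 = $15,720. Book value $27,920.
Year 6: $146,720 × 2/28 = $10,480. Book value $17,440.
Year 7: $146,720 × 1/28 = $5,240. Book value $12,200.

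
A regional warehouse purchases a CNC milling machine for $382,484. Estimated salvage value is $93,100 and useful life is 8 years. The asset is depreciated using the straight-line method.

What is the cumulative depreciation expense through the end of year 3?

Depreciable base = $382,484 − $93,100 = $289,384.
Annual expense = $289,384 / 8 = $36,173.
End of year 1: book value $346,311.
End of year 2: book value $310,138.
End of year 3: book value $273,965.
Accumulated through year 3 = $382,484 − $273,965 = $108,519.

$108,519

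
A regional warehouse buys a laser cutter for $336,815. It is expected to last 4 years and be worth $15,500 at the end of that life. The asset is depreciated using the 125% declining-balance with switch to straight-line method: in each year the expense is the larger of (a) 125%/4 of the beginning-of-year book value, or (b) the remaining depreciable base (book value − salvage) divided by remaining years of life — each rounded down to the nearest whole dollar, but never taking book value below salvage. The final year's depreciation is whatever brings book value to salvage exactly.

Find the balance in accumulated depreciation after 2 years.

Depreciable base = $336,815 − $15,500 = $321,315.
Year 1: DB = ⌊$336,815 × 125%/4⌋ = $105,254; SL = ⌊$321,315/4⌋ = $80,328 → take DB $105,254. Book value $231,561.
Year 2: DB = ⌊$231,561 × 125%/4⌋ = $72,362; SL = ⌊$216,061/3⌋ = $72,020 → take DB $72,362. Book value $159,199.
Accumulated through year 2 = $336,815 − $159,199 = $177,616.

$177,616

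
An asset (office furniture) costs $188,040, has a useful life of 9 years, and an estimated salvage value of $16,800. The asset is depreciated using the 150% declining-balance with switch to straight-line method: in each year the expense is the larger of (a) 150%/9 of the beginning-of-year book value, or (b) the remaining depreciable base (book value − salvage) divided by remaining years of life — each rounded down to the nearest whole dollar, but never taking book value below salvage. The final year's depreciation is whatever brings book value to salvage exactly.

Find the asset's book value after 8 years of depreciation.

Depreciable base = $188,040 − $16,800 = $171,240.
Year 1: DB = ⌊$188,040 × 150%/9⌋ = $31,340; SL = ⌊$171,240/9⌋ = $19,026 → take DB $31,340. Book value $156,700.
Year 2: DB = ⌊$156,700 × 150%/9⌋ = $26,116; SL = ⌊$139,900/8⌋ = $17,487 → take DB $26,116. Book value $130,584.
Year 3: DB = ⌊$130,584 × 150%/9⌋ = $21,764; SL = ⌊$113,784/7⌋ = $16,254 → take DB $21,764. Book value $108,820.
Year 4: DB = ⌊$108,820 × 150%/9⌋ = $18,136; SL = ⌊$92,020/6⌋ = $15,336 → take DB $18,136. Book value $90,684.
Year 5: DB = ⌊$90,684 × 150%/9⌋ = $15,114; SL = ⌊$73,884/5⌋ = $14,776 → take DB $15,114. Book value $75,570.
Year 6: DB = ⌊$75,570 × 150%/9⌋ = $12,595; SL = ⌊$58,770/4⌋ = $14,692 → take SL $14,692. Book value $60,878.
Year 7: DB = ⌊$60,878 × 150%/9⌋ = $10,146; SL = ⌊$44,078/3⌋ = $14,692 → take SL $14,692. Book value $46,186.
Year 8: DB = ⌊$46,186 × 150%/9⌋ = $7,697; SL = ⌊$29,386/2⌋ = $14,693 → take SL $14,693. Book value $31,493.

$31,493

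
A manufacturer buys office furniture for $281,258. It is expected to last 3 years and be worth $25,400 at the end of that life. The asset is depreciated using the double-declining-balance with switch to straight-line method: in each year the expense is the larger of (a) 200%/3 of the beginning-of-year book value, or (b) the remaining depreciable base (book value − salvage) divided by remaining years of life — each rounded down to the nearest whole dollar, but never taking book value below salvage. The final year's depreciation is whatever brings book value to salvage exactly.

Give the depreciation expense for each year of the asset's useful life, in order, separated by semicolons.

Depreciable base = $281,258 − $25,400 = $255,858.
Year 1: DB = ⌊$281,258 × 200%/3⌋ = $187,505; SL = ⌊$255,858/3⌋ = $85,286 → take DB $187,505. Book value $93,753.
Year 2: DB = ⌊$93,753 × 200%/3⌋ = $62,502; SL = ⌊$68,353/2⌋ = $34,176 → take DB $62,502. Book value $31,251.
Year 3 (final): $31,251 − $25,400 = $5,851. Book value $25,400.

$187,505; $62,502; $5,851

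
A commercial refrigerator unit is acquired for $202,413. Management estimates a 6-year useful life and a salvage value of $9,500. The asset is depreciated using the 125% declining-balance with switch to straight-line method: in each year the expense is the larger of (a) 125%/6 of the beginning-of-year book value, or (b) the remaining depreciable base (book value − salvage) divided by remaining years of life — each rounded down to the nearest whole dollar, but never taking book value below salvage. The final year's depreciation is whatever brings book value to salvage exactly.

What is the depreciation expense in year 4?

$29,340

Depreciable base = $202,413 − $9,500 = $192,913.
Year 1: DB = ⌊$202,413 × 125%/6⌋ = $42,169; SL = ⌊$192,913/6⌋ = $32,152 → take DB $42,169. Book value $160,244.
Year 2: DB = ⌊$160,244 × 125%/6⌋ = $33,384; SL = ⌊$150,744/5⌋ = $30,148 → take DB $33,384. Book value $126,860.
Year 3: DB = ⌊$126,860 × 125%/6⌋ = $26,429; SL = ⌊$117,360/4⌋ = $29,340 → take SL $29,340. Book value $97,520.
Year 4: DB = ⌊$97,520 × 125%/6⌋ = $20,316; SL = ⌊$88,020/3⌋ = $29,340 → take SL $29,340. Book value $68,180.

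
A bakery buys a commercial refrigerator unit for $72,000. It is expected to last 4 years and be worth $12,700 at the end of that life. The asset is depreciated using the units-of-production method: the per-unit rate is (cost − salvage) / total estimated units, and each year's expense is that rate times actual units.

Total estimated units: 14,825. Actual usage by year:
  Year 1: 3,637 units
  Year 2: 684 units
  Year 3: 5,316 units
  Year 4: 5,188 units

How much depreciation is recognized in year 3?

Depreciable base = $72,000 − $12,700 = $59,300.
Rate = $59,300 / 14,825 units = $4 per unit.
Year 1: 3,637 × $4 = $14,548. Book value $57,452.
Year 2: 684 × $4 = $2,736. Book value $54,716.
Year 3: 5,316 × $4 = $21,264. Book value $33,452.

$21,264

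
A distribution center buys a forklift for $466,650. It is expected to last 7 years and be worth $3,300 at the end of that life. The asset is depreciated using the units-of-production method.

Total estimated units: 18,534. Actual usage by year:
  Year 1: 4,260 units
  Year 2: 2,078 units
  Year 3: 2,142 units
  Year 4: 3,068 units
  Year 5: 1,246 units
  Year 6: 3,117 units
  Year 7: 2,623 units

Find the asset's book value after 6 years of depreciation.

$68,875

Depreciable base = $466,650 − $3,300 = $463,350.
Rate = $463,350 / 18,534 units = $25 per unit.
Year 1: 4,260 × $25 = $106,500. Book value $360,150.
Year 2: 2,078 × $25 = $51,950. Book value $308,200.
Year 3: 2,142 × $25 = $53,550. Book value $254,650.
Year 4: 3,068 × $25 = $76,700. Book value $177,950.
Year 5: 1,246 × $25 = $31,150. Book value $146,800.
Year 6: 3,117 × $25 = $77,925. Book value $68,875.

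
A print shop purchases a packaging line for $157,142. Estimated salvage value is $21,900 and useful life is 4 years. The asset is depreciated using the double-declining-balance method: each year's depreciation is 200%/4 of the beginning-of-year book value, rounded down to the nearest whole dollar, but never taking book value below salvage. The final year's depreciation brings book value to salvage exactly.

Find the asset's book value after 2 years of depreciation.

Depreciable base = $157,142 − $21,900 = $135,242.
Year 1: ⌊$157,142 × 200%/4⌋ = $78,571. Book value $78,571.
Year 2: ⌊$78,571 × 200%/4⌋ = $39,285. Book value $39,286.

$39,286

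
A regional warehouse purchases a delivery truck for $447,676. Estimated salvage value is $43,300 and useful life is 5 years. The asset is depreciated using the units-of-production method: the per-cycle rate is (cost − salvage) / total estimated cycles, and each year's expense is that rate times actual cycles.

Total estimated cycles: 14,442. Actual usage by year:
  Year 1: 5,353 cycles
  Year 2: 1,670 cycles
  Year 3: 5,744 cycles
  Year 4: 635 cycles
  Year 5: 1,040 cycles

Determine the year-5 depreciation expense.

Depreciable base = $447,676 − $43,300 = $404,376.
Rate = $404,376 / 14,442 cycles = $28 per cycle.
Year 1: 5,353 × $28 = $149,884. Book value $297,792.
Year 2: 1,670 × $28 = $46,760. Book value $251,032.
Year 3: 5,744 × $28 = $160,832. Book value $90,200.
Year 4: 635 × $28 = $17,780. Book value $72,420.
Year 5: 1,040 × $28 = $29,120. Book value $43,300.

$29,120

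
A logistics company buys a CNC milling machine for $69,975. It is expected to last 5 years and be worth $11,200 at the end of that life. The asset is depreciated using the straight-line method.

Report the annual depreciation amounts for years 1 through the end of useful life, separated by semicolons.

$11,755; $11,755; $11,755; $11,755; $11,755

Depreciable base = $69,975 − $11,200 = $58,775.
Annual expense = $58,775 / 5 = $11,755.
End of year 1: book value $58,220.
End of year 2: book value $46,465.
End of year 3: book value $34,710.
End of year 4: book value $22,955.
End of year 5: book value $11,200.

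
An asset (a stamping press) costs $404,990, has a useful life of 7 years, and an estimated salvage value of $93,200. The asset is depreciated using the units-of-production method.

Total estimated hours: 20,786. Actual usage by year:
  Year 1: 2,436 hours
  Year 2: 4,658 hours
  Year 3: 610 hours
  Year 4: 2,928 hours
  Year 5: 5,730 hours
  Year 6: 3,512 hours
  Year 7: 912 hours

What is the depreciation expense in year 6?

Depreciable base = $404,990 − $93,200 = $311,790.
Rate = $311,790 / 20,786 hours = $15 per hour.
Year 1: 2,436 × $15 = $36,540. Book value $368,450.
Year 2: 4,658 × $15 = $69,870. Book value $298,580.
Year 3: 610 × $15 = $9,150. Book value $289,430.
Year 4: 2,928 × $15 = $43,920. Book value $245,510.
Year 5: 5,730 × $15 = $85,950. Book value $159,560.
Year 6: 3,512 × $15 = $52,680. Book value $106,880.

$52,680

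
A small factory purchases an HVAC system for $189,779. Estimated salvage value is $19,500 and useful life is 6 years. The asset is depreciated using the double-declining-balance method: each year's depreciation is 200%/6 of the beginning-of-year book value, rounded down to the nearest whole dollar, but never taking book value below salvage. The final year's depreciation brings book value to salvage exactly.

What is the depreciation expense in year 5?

Depreciable base = $189,779 − $19,500 = $170,279.
Year 1: ⌊$189,779 × 200%/6⌋ = $63,259. Book value $126,520.
Year 2: ⌊$126,520 × 200%/6⌋ = $42,173. Book value $84,347.
Year 3: ⌊$84,347 × 200%/6⌋ = $28,115. Book value $56,232.
Year 4: ⌊$56,232 × 200%/6⌋ = $18,744. Book value $37,488.
Year 5: ⌊$37,488 × 200%/6⌋ = $12,496. Book value $24,992.

$12,496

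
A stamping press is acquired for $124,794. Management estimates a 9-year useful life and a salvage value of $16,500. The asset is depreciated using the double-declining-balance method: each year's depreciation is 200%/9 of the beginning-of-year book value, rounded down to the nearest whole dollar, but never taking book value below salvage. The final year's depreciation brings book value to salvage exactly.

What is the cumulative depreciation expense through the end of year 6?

Depreciable base = $124,794 − $16,500 = $108,294.
Year 1: ⌊$124,794 × 200%/9⌋ = $27,732. Book value $97,062.
Year 2: ⌊$97,062 × 200%/9⌋ = $21,569. Book value $75,493.
Year 3: ⌊$75,493 × 200%/9⌋ = $16,776. Book value $58,717.
Year 4: ⌊$58,717 × 200%/9⌋ = $13,048. Book value $45,669.
Year 5: ⌊$45,669 × 200%/9⌋ = $10,148. Book value $35,521.
Year 6: ⌊$35,521 × 200%/9⌋ = $7,893. Book value $27,628.
Accumulated through year 6 = $124,794 − $27,628 = $97,166.

$97,166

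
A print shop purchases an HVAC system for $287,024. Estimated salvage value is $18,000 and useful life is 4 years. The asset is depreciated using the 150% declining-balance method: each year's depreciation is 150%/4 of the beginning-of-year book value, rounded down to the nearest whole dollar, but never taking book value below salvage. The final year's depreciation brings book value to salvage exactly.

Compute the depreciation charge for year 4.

Depreciable base = $287,024 − $18,000 = $269,024.
Year 1: ⌊$287,024 × 150%/4⌋ = $107,634. Book value $179,390.
Year 2: ⌊$179,390 × 150%/4⌋ = $67,271. Book value $112,119.
Year 3: ⌊$112,119 × 150%/4⌋ = $42,044. Book value $70,075.
Year 4 (final): $70,075 − $18,000 = $52,075. Book value $18,000.

$52,075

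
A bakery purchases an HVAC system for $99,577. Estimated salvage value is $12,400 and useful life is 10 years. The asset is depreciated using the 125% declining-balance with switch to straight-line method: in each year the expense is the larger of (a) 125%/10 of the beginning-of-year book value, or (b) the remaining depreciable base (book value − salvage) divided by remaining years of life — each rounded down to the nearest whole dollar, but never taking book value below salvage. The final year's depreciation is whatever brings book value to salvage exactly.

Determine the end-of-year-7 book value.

$35,386

Depreciable base = $99,577 − $12,400 = $87,177.
Year 1: DB = ⌊$99,577 × 125%/10⌋ = $12,447; SL = ⌊$87,177/10⌋ = $8,717 → take DB $12,447. Book value $87,130.
Year 2: DB = ⌊$87,130 × 125%/10⌋ = $10,891; SL = ⌊$74,730/9⌋ = $8,303 → take DB $10,891. Book value $76,239.
Year 3: DB = ⌊$76,239 × 125%/10⌋ = $9,529; SL = ⌊$63,839/8⌋ = $7,979 → take DB $9,529. Book value $66,710.
Year 4: DB = ⌊$66,710 × 125%/10⌋ = $8,338; SL = ⌊$54,310/7⌋ = $7,758 → take DB $8,338. Book value $58,372.
Year 5: DB = ⌊$58,372 × 125%/10⌋ = $7,296; SL = ⌊$45,972/6⌋ = $7,662 → take SL $7,662. Book value $50,710.
Year 6: DB = ⌊$50,710 × 125%/10⌋ = $6,338; SL = ⌊$38,310/5⌋ = $7,662 → take SL $7,662. Book value $43,048.
Year 7: DB = ⌊$43,048 × 125%/10⌋ = $5,381; SL = ⌊$30,648/4⌋ = $7,662 → take SL $7,662. Book value $35,386.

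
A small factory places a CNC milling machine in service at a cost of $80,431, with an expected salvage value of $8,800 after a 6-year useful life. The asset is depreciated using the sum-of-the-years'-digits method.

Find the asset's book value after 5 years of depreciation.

$12,211

Depreciable base = $80,431 − $8,800 = $71,631.
Sum of the years' digits = 6+5+4+3+2+1 = 21.
Year 1: $71,631 × 6/21 = $20,466. Book value $59,965.
Year 2: $71,631 × 5/21 = $17,055. Book value $42,910.
Year 3: $71,631 × 4/21 = $13,644. Book value $29,266.
Year 4: $71,631 × 3/21 = $10,233. Book value $19,033.
Year 5: $71,631 × 2/21 = $6,822. Book value $12,211.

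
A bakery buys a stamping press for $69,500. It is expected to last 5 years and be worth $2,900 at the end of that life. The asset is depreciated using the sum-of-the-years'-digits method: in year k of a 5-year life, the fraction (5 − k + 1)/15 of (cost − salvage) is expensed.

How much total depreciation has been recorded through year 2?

Depreciable base = $69,500 − $2,900 = $66,600.
Sum of the years' digits = 5+4+3+2+1 = 15.
Year 1: $66,600 × 5/15 = $22,200. Book value $47,300.
Year 2: $66,600 × 4/15 = $17,760. Book value $29,540.
Accumulated through year 2 = $69,500 − $29,540 = $39,960.

$39,960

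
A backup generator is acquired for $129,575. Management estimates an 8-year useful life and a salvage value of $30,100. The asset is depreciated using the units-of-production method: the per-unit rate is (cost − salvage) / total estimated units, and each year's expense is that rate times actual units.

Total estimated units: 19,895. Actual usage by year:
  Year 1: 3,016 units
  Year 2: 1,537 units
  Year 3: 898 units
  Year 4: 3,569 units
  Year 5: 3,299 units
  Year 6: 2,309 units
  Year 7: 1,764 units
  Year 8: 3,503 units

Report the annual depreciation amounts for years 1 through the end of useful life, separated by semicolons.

$15,080; $7,685; $4,490; $17,845; $16,495; $11,545; $8,820; $17,515

Depreciable base = $129,575 − $30,100 = $99,475.
Rate = $99,475 / 19,895 units = $5 per unit.
Year 1: 3,016 × $5 = $15,080. Book value $114,495.
Year 2: 1,537 × $5 = $7,685. Book value $106,810.
Year 3: 898 × $5 = $4,490. Book value $102,320.
Year 4: 3,569 × $5 = $17,845. Book value $84,475.
Year 5: 3,299 × $5 = $16,495. Book value $67,980.
Year 6: 2,309 × $5 = $11,545. Book value $56,435.
Year 7: 1,764 × $5 = $8,820. Book value $47,615.
Year 8: 3,503 × $5 = $17,515. Book value $30,100.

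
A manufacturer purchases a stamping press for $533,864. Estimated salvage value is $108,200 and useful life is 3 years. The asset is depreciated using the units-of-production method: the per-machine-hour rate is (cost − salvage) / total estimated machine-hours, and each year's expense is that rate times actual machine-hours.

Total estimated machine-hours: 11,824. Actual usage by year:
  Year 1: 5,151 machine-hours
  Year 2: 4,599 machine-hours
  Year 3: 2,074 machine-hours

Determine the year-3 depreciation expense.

$74,664

Depreciable base = $533,864 − $108,200 = $425,664.
Rate = $425,664 / 11,824 machine-hours = $36 per machine-hour.
Year 1: 5,151 × $36 = $185,436. Book value $348,428.
Year 2: 4,599 × $36 = $165,564. Book value $182,864.
Year 3: 2,074 × $36 = $74,664. Book value $108,200.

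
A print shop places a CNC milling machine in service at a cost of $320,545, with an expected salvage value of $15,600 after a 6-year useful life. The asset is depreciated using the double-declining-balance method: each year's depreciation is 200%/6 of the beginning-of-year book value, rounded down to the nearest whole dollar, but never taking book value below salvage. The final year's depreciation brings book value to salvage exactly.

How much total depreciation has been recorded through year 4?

Depreciable base = $320,545 − $15,600 = $304,945.
Year 1: ⌊$320,545 × 200%/6⌋ = $106,848. Book value $213,697.
Year 2: ⌊$213,697 × 200%/6⌋ = $71,232. Book value $142,465.
Year 3: ⌊$142,465 × 200%/6⌋ = $47,488. Book value $94,977.
Year 4: ⌊$94,977 × 200%/6⌋ = $31,659. Book value $63,318.
Accumulated through year 4 = $320,545 − $63,318 = $257,227.

$257,227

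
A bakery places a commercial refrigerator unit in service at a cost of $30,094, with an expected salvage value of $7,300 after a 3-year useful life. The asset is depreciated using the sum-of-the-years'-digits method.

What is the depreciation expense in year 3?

Depreciable base = $30,094 − $7,300 = $22,794.
Sum of the years' digits = 3+2+1 = 6.
Year 1: $22,794 × 3/6 = $11,397. Book value $18,697.
Year 2: $22,794 × 2/6 = $7,598. Book value $11,099.
Year 3: $22,794 × 1/6 = $3,799. Book value $7,300.

$3,799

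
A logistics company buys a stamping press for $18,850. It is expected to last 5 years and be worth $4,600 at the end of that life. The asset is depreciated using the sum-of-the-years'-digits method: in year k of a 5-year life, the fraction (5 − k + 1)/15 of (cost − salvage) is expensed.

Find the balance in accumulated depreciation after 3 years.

$11,400

Depreciable base = $18,850 − $4,600 = $14,250.
Sum of the years' digits = 5+4+3+2+1 = 15.
Year 1: $14,250 × 5/15 = $4,750. Book value $14,100.
Year 2: $14,250 × 4/15 = $3,800. Book value $10,300.
Year 3: $14,250 × 3/15 = $2,850. Book value $7,450.
Accumulated through year 3 = $18,850 − $7,450 = $11,400.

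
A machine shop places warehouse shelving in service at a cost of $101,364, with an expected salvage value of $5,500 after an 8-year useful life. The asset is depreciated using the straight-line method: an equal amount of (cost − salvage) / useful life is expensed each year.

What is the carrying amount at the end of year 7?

Depreciable base = $101,364 − $5,500 = $95,864.
Annual expense = $95,864 / 8 = $11,983.
End of year 1: book value $89,381.
End of year 2: book value $77,398.
End of year 3: book value $65,415.
End of year 4: book value $53,432.
End of year 5: book value $41,449.
End of year 6: book value $29,466.
End of year 7: book value $17,483.

$17,483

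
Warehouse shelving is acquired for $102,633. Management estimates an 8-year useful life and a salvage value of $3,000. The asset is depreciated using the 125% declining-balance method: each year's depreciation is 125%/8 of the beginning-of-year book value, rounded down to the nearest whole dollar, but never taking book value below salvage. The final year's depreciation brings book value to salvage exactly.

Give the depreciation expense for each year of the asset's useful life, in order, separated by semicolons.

Depreciable base = $102,633 − $3,000 = $99,633.
Year 1: ⌊$102,633 × 125%/8⌋ = $16,036. Book value $86,597.
Year 2: ⌊$86,597 × 125%/8⌋ = $13,530. Book value $73,067.
Year 3: ⌊$73,067 × 125%/8⌋ = $11,416. Book value $61,651.
Year 4: ⌊$61,651 × 125%/8⌋ = $9,632. Book value $52,019.
Year 5: ⌊$52,019 × 125%/8⌋ = $8,127. Book value $43,892.
Year 6: ⌊$43,892 × 125%/8⌋ = $6,858. Book value $37,034.
Year 7: ⌊$37,034 × 125%/8⌋ = $5,786. Book value $31,248.
Year 8 (final): $31,248 − $3,000 = $28,248. Book value $3,000.

$16,036; $13,530; $11,416; $9,632; $8,127; $6,858; $5,786; $28,248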